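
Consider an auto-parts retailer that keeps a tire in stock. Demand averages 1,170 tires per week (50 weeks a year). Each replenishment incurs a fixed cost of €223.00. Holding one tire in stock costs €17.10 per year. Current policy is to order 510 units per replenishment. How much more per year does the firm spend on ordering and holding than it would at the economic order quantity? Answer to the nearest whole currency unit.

Annual demand D = 1,170 × 50 = 58,500.
EOQ = √(2DS/H) = √(2 × 58,500 × 223 / 17.1) ≈ 1235.23.
Cost at Q* = (D/Q*)S + (Q*/2)H = √(2DSH) ≈ €21,122.41.
Cost at Q = 510: (58,500/510)×223 + (510/2)×17.1 = €25,579.41 + €4,360.50 = €29,939.91.
Excess = €29,939.91 − €21,122.41 = €8,817.50.

Extra cost ≈ €8,818 per year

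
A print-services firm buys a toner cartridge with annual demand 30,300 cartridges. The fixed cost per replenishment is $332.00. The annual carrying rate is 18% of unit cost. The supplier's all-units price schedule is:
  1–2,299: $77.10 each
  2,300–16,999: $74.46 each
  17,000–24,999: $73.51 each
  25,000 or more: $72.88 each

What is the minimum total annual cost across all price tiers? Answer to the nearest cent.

Holding cost per unit per year at price C is H = 0.18·C.
For each price level, check whether its EOQ is feasible; otherwise the best quantity at that price is the breakpoint.
EOQ at $77.10 = 1204.0 (feasible in tier 1): TC = 30,300×$77.10 + (30,300/1204.0)×332 + (1204.0/2)×0.18×$77.10 = $2,352,839.71.
EOQ at $74.46 = 1225.2 < 2300, so use break Q=2300: TC = 30,300×$74.46 + (30,300/2300.0)×332 + (2300.0/2)×0.18×$74.46 = $2,275,924.96.
EOQ at $73.51 = 1233.1 < 17000, so use break Q=17000: TC = 30,300×$73.51 + (30,300/17000.0)×332 + (17000.0/2)×0.18×$73.51 = $2,340,415.04.
EOQ at $72.88 = 1238.4 < 25000, so use break Q=25000: TC = 30,300×$72.88 + (30,300/25000.0)×332 + (25000.0/2)×0.18×$72.88 = $2,372,646.38.
Lowest total cost among the candidates is at Q = 2300.0.

TC* ≈ $2,275,924.96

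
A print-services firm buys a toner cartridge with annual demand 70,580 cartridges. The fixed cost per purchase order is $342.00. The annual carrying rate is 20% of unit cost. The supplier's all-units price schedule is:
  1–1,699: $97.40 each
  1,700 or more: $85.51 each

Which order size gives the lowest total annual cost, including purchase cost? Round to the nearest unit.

Holding cost per unit per year at price C is H = 0.20·C.
For each price level, check whether its EOQ is feasible; otherwise the best quantity at that price is the breakpoint.
EOQ at $97.40 = 1574.3 (feasible in tier 1): TC = 70,580×$97.40 + (70,580/1574.3)×342 + (1574.3/2)×0.20×$97.40 = $6,905,158.44.
EOQ at $85.51 = 1680.1 < 1700, so use break Q=1700: TC = 70,580×$85.51 + (70,580/1700.0)×342 + (1700.0/2)×0.20×$85.51 = $6,064,031.54.
Lowest total cost is $6,064,031.54 at Q = 1700.0.

Q* ≈ 1,700 cartridges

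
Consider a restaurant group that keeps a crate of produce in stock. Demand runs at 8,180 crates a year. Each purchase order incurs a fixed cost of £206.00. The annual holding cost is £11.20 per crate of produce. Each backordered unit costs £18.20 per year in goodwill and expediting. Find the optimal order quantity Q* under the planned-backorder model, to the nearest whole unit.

With planned backorders, Q* = √(2DS/H) · √((H+B)/B).
√(2DS/H) = √(2 × 8,180 × 206 / 11.2) = 548.550.
√((H+B)/B) = √((11.2+18.2)/18.2) = 1.2710.
Q* ≈ 697.195.

Q* ≈ 697 crates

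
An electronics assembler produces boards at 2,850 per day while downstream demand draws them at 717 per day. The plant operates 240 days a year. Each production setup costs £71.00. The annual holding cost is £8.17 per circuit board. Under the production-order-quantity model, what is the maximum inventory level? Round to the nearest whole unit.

Annual demand D = 717 × 240 = 172,080.
Production build-up factor (1 − d/p) = 1 − 717/2,850 = 0.7484.
Q* = √(2DS / (H(1 − d/p))) = √(2 × 172,080 × 71 / (8.17 × 0.7484)).
= √(24,435,360 / 6.1146) ≈ 1999.058.
Maximum inventory = Q*(1 − d/p) = 1999.058 × 0.7484 ≈ 1496.137.

I_max ≈ 1,496 boards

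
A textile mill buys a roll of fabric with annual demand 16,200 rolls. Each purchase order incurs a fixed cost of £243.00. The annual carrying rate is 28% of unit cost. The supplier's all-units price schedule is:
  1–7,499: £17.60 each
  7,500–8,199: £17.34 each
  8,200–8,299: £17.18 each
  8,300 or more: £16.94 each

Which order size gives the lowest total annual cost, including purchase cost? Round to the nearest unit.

Holding cost per unit per year at price C is H = 0.28·C.
For each price level, check whether its EOQ is feasible; otherwise the best quantity at that price is the breakpoint.
EOQ at £17.60 = 1264.0 (feasible in tier 1): TC = 16,200×£17.60 + (16,200/1264.0)×243 + (1264.0/2)×0.28×£17.60 = £291,348.89.
EOQ at £17.34 = 1273.4 < 7500, so use break Q=7500: TC = 16,200×£17.34 + (16,200/7500.0)×243 + (7500.0/2)×0.28×£17.34 = £299,639.88.
EOQ at £17.18 = 1279.3 < 8200, so use break Q=8200: TC = 16,200×£17.18 + (16,200/8200.0)×243 + (8200.0/2)×0.28×£17.18 = £298,518.71.
EOQ at £16.94 = 1288.4 < 8300, so use break Q=8300: TC = 16,200×£16.94 + (16,200/8300.0)×243 + (8300.0/2)×0.28×£16.94 = £294,586.57.
Lowest total cost is £291,348.89 at Q = 1264.0.

Q* ≈ 1,264 rolls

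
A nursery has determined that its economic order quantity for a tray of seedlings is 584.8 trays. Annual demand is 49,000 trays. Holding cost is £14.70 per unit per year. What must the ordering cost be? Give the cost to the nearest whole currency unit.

The basic EOQ model gives Q* = √(2DS/H); rearrange for the unknown.
From Q* = √(2DS/H): S = Q*²H / (2D) = 584.8² × 14.7 / (2 × 49,000) = 51.2987.

S ≈ £51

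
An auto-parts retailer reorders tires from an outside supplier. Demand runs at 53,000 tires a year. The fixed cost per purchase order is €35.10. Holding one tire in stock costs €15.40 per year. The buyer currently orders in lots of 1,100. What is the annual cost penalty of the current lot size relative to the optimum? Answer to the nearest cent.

Extra cost ≈ €2,591.69 per year

EOQ = √(2DS/H) = √(2 × 53,000 × 35.1 / 15.4) ≈ 491.53.
Cost at Q* = (D/Q*)S + (Q*/2)H = √(2DSH) ≈ €7,569.49.
Cost at Q = 1,100: (53,000/1,100)×35.1 + (1,100/2)×15.4 = €1,691.18 + €8,470.00 = €10,161.18.
Excess = €10,161.18 − €7,569.49 = €2,591.69.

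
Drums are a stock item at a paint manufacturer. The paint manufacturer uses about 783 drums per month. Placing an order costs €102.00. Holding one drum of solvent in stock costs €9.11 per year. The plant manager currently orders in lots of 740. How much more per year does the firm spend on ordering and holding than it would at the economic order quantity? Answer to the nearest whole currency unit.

Extra cost ≈ €487 per year

Annual demand D = 783 × 12 = 9,396.
EOQ = √(2DS/H) = √(2 × 9,396 × 102 / 9.11) ≈ 458.70.
Cost at Q* = (D/Q*)S + (Q*/2)H = √(2DSH) ≈ €4,178.74.
Cost at Q = 740: (9,396/740)×102 + (740/2)×9.11 = €1,295.12 + €3,370.70 = €4,665.82.
Excess = €4,665.82 − €4,178.74 = €487.08.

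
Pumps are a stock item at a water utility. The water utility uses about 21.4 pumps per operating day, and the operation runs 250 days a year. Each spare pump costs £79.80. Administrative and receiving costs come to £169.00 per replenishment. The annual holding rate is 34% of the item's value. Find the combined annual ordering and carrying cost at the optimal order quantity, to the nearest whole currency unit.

Annual demand D = 21.4 × 250 = 5,350.
Holding cost H = 0.34 × £79.80 = £27.1320 per unit per year.
The optimal lot size = √(2DS/H) = √(2 × 5,350 × 169 / 27.132) ≈ 258.16.
At Q*, ordering cost (D/Q*)S equals holding cost (Q*/2)H, each = √(DSH/2).
Minimum total = √(2DSH) = √(2 × 5,350 × 169 × 27.132) ≈ 7004.484.

TC* ≈ £7,004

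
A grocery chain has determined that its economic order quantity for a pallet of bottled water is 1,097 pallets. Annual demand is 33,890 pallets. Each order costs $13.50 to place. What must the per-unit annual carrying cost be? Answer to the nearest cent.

The basic EOQ model gives Q* = √(2DS/H); rearrange for the unknown.
From Q* = √(2DS/H): H = 2DS / Q*² = 2 × 33,890 × 13.5 / 1,097² = 0.7604.

H ≈ $0.76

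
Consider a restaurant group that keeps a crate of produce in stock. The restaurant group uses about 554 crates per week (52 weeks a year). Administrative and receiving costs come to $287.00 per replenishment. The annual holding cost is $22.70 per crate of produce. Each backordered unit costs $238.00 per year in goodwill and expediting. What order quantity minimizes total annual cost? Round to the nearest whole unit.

Annual demand D = 554 × 52 = 28,808.
With planned backorders, Q* = √(2DS/H) · √((H+B)/B).
√(2DS/H) = √(2 × 28,808 × 287 / 22.7) = 853.492.
√((H+B)/B) = √((22.7+238)/238) = 1.0466.
Q* ≈ 893.268.

Q* ≈ 893 crates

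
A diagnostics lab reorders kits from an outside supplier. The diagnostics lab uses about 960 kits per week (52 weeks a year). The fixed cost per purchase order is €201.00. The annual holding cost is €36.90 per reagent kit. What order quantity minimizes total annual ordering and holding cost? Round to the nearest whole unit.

Annual demand D = 960 × 52 = 49,920.
EOQ = √(2DS / H) = √(2 × 49,920 × 201 / 36.9).
= √(20,067,840 / 36.9) = √543,843.9024 ≈ 737.458.

Q* ≈ 737 kits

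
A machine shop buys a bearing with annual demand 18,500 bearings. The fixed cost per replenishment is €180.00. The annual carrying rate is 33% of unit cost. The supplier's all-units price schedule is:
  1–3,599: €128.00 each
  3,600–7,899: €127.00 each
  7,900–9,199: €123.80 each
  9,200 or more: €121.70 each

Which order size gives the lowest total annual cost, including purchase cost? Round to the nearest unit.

Q* ≈ 397 bearings

Holding cost per unit per year at price C is H = 0.33·C.
Evaluate total cost at each tier's feasible EOQ or, if the EOQ is below the tier, at the tier's minimum quantity.
EOQ at €128.00 = 397.1 (feasible in tier 1): TC = 18,500×€128.00 + (18,500/397.1)×180 + (397.1/2)×0.33×€128.00 = €2,384,772.55.
EOQ at €127.00 = 398.6 < 3600, so use break Q=3600: TC = 18,500×€127.00 + (18,500/3600.0)×180 + (3600.0/2)×0.33×€127.00 = €2,425,863.00.
EOQ at €123.80 = 403.8 < 7900, so use break Q=7900: TC = 18,500×€123.80 + (18,500/7900.0)×180 + (7900.0/2)×0.33×€123.80 = €2,452,094.82.
EOQ at €121.70 = 407.2 < 9200, so use break Q=9200: TC = 18,500×€121.70 + (18,500/9200.0)×180 + (9200.0/2)×0.33×€121.70 = €2,436,552.56.
Lowest total cost is €2,384,772.55 at Q = 397.1.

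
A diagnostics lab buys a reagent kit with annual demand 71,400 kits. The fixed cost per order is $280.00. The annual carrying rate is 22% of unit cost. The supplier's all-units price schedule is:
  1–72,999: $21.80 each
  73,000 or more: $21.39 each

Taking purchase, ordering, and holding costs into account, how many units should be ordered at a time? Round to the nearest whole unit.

Holding cost per unit per year at price C is H = 0.22·C.
Candidates are each tier's EOQ (if it falls in that tier) and each price-break quantity.
EOQ at $21.80 = 2887.4 (feasible in tier 1): TC = 71,400×$21.80 + (71,400/2887.4)×280 + (2887.4/2)×0.22×$21.80 = $1,570,367.86.
EOQ at $21.39 = 2914.9 < 73000, so use break Q=73000: TC = 71,400×$21.39 + (71,400/73000.0)×280 + (73000.0/2)×0.22×$21.39 = $1,699,281.56.
Lowest total cost is $1,570,367.86 at Q = 2887.4.

Q* ≈ 2,887 kits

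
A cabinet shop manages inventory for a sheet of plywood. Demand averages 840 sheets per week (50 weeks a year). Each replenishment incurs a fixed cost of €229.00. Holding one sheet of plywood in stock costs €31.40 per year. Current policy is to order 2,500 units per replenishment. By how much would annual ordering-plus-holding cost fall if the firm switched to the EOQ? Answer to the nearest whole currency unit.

Annual demand D = 840 × 50 = 42,000.
EOQ = √(2DS/H) = √(2 × 42,000 × 229 / 31.4) ≈ 782.70.
Cost at Q* = (D/Q*)S + (Q*/2)H = √(2DSH) ≈ €24,576.62.
Cost at Q = 2,500: (42,000/2,500)×229 + (2,500/2)×31.4 = €3,847.20 + €39,250.00 = €43,097.20.
Excess = €43,097.20 − €24,576.62 = €18,520.58.

Extra cost ≈ €18,521 per year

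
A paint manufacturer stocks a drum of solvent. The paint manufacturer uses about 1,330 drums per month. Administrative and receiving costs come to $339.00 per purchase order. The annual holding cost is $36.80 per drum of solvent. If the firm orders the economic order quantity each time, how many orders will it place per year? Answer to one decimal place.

Annual demand D = 1,330 × 12 = 15,960.
Q* = √(2DS/H) = √(2 × 15,960 × 339 / 36.8) ≈ 542.26.
Orders per year = D / Q* = 15,960 / 542.26 ≈ 29.432.

N ≈ 29.4 orders per year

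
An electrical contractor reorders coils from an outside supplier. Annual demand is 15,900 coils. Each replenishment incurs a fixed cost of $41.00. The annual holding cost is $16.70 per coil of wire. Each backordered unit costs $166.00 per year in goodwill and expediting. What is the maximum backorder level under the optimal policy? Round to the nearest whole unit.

With planned backorders, Q* = √(2DS/H) · √((H+B)/B).
√(2DS/H) = √(2 × 15,900 × 41 / 16.7) = 279.413.
√((H+B)/B) = √((16.7+166)/166) = 1.0491.
Q* ≈ 293.131.
S* = Q* · H/(H+B) = 293.131 × 16.7/182.7 ≈ 26.794.

S* ≈ 27 coils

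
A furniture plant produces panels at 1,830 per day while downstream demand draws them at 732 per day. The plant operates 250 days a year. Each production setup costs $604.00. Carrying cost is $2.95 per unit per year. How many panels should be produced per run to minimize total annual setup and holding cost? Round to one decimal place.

Annual demand D = 732 × 250 = 183,000.
Production build-up factor (1 − d/p) = 1 − 732/1,830 = 0.6000.
Q* = √(2DS / (H(1 − d/p))) = √(2 × 183,000 × 604 / (2.95 × 0.6000)).
= √(221,064,000 / 1.77) ≈ 11175.639.

Q* ≈ 11,175.6 panels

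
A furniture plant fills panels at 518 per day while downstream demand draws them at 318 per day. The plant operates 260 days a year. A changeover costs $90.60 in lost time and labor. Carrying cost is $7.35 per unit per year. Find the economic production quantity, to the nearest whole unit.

Q* ≈ 2,298 panels

Annual demand D = 318 × 260 = 82,680.
Production build-up factor (1 − d/p) = 1 − 318/518 = 0.3861.
Q* = √(2DS / (H(1 − d/p))) = √(2 × 82,680 × 90.6 / (7.35 × 0.3861)).
= √(14,981,616 / 2.8378) ≈ 2297.659.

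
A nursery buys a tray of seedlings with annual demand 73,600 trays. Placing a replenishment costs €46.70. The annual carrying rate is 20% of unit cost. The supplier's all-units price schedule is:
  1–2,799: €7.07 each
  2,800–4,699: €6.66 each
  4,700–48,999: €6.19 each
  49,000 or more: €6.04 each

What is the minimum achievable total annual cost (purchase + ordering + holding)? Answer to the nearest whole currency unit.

TC* ≈ €459,225

Holding cost per unit per year at price C is H = 0.20·C.
For each price level, check whether its EOQ is feasible; otherwise the best quantity at that price is the breakpoint.
EOQ at €7.07 = 2204.9 (feasible in tier 1): TC = 73,600×€7.07 + (73,600/2204.9)×46.7 + (2204.9/2)×0.20×€7.07 = €523,469.72.
EOQ at €6.66 = 2271.7 < 2800, so use break Q=2800: TC = 73,600×€6.66 + (73,600/2800.0)×46.7 + (2800.0/2)×0.20×€6.66 = €493,268.34.
EOQ at €6.19 = 2356.4 < 4700, so use break Q=4700: TC = 73,600×€6.19 + (73,600/4700.0)×46.7 + (4700.0/2)×0.20×€6.19 = €459,224.60.
EOQ at €6.04 = 2385.5 < 49000, so use break Q=49000: TC = 73,600×€6.04 + (73,600/49000.0)×46.7 + (49000.0/2)×0.20×€6.04 = €474,210.15.
Lowest total cost among the candidates is at Q = 4700.0.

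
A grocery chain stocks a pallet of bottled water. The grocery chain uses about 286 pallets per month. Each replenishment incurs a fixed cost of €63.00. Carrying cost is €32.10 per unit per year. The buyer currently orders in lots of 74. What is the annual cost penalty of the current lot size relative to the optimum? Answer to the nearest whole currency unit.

Annual demand D = 286 × 12 = 3,432.
EOQ = √(2DS/H) = √(2 × 3,432 × 63 / 32.1) ≈ 116.07.
Cost at Q* = (D/Q*)S + (Q*/2)H = √(2DSH) ≈ €3,725.73.
Cost at Q = 74: (3,432/74)×63 + (74/2)×32.1 = €2,921.84 + €1,187.70 = €4,109.54.
Excess = €4,109.54 − €3,725.73 = €383.81.

Extra cost ≈ €384 per year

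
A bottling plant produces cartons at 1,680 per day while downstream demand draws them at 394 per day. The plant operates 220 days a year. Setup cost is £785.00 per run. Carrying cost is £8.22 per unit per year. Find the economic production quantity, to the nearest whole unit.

Q* ≈ 4,651 cartons

Annual demand D = 394 × 220 = 86,680.
Production build-up factor (1 − d/p) = 1 − 394/1,680 = 0.7655.
Q* = √(2DS / (H(1 − d/p))) = √(2 × 86,680 × 785 / (8.22 × 0.7655)).
= √(136,087,600 / 6.2922) ≈ 4650.584.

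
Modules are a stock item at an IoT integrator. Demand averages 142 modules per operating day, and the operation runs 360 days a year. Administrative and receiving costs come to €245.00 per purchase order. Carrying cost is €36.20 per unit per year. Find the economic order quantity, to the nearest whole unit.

Annual demand D = 142 × 360 = 51,120.
EOQ = √(2DS / H) = √(2 × 51,120 × 245 / 36.2).
= √(25,048,800 / 36.2) = √691,955.8011 ≈ 831.839.

Q* ≈ 832 modules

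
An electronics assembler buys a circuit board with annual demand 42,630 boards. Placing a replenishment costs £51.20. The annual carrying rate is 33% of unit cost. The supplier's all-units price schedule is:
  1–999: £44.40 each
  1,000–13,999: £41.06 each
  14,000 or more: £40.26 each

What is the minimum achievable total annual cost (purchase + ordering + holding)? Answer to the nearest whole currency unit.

TC* ≈ £1,759,345

Holding cost per unit per year at price C is H = 0.33·C.
Evaluate total cost at each tier's feasible EOQ or, if the EOQ is below the tier, at the tier's minimum quantity.
EOQ at £44.40 = 545.8 (feasible in tier 1): TC = 42,630×£44.40 + (42,630/545.8)×51.2 + (545.8/2)×0.33×£44.40 = £1,900,769.53.
EOQ at £41.06 = 567.6 < 1000, so use break Q=1000: TC = 42,630×£41.06 + (42,630/1000.0)×51.2 + (1000.0/2)×0.33×£41.06 = £1,759,345.36.
EOQ at £40.26 = 573.2 < 14000, so use break Q=14000: TC = 42,630×£40.26 + (42,630/14000.0)×51.2 + (14000.0/2)×0.33×£40.26 = £1,809,440.30.
Lowest total cost among the candidates is at Q = 1000.0.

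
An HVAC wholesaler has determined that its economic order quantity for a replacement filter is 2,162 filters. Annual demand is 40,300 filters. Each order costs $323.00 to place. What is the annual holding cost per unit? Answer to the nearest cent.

H ≈ $5.57

The basic EOQ model gives Q* = √(2DS/H); rearrange for the unknown.
From Q* = √(2DS/H): H = 2DS / Q*² = 2 × 40,300 × 323 / 2,162² = 5.5696.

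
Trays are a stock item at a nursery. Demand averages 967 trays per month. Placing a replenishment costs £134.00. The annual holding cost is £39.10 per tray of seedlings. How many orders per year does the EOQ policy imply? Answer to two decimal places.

Annual demand D = 967 × 12 = 11,604.
The optimal lot size = √(2DS/H) = √(2 × 11,604 × 134 / 39.1) ≈ 282.02.
Orders per year = D / Q* = 11,604 / 282.02 ≈ 41.146.

N ≈ 41.15 orders per year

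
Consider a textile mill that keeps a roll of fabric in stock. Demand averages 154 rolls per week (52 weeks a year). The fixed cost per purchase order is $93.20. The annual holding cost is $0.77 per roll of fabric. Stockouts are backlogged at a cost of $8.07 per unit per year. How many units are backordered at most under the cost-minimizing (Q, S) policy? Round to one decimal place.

S* ≈ 126.9 rolls

Annual demand D = 154 × 52 = 8,008.
With planned backorders, Q* = √(2DS/H) · √((H+B)/B).
√(2DS/H) = √(2 × 8,008 × 93.2 / 0.77) = 1392.322.
√((H+B)/B) = √((0.77+8.07)/8.07) = 1.0466.
Q* ≈ 1457.233.
S* = Q* · H/(H+B) = 1457.233 × 0.77/8.84 ≈ 126.931.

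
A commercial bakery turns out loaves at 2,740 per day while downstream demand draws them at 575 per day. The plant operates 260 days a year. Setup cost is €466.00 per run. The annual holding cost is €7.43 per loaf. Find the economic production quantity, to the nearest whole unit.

Annual demand D = 575 × 260 = 149,500.
Production build-up factor (1 − d/p) = 1 − 575/2,740 = 0.7901.
Q* = √(2DS / (H(1 − d/p))) = √(2 × 149,500 × 466 / (7.43 × 0.7901)).
= √(139,334,000 / 5.8708) ≈ 4871.699.

Q* ≈ 4,872 loaves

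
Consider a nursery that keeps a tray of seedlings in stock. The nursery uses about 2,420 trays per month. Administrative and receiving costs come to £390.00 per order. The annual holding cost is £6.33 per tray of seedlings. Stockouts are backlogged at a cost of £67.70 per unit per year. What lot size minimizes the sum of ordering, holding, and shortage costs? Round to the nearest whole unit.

Annual demand D = 2,420 × 12 = 29,040.
With planned backorders, Q* = √(2DS/H) · √((H+B)/B).
√(2DS/H) = √(2 × 29,040 × 390 / 6.33) = 1891.663.
√((H+B)/B) = √((6.33+67.7)/67.7) = 1.0457.
Q* ≈ 1978.123.

Q* ≈ 1,978 trays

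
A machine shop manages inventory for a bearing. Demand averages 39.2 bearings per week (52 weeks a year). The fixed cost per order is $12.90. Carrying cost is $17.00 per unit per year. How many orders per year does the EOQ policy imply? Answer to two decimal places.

N ≈ 36.65 orders per year

Annual demand D = 39.2 × 52 = 2,038.4.
Q* = √(2DS/H) = √(2 × 2,038.4 × 12.9 / 17) ≈ 55.62.
Orders per year = D / Q* = 2,038.4 / 55.62 ≈ 36.649.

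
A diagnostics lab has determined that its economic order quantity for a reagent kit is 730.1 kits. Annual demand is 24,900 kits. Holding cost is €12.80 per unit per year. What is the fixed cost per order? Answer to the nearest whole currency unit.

Squaring Q* = √(2DS/H) gives Q*² = 2DS/H.
From Q* = √(2DS/H): S = Q*²H / (2D) = 730.1² × 12.8 / (2 × 24,900) = 137.0078.

S ≈ €137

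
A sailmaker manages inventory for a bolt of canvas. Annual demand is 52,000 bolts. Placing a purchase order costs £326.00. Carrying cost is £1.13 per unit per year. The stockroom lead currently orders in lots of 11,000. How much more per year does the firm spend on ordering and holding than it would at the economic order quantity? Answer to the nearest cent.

EOQ = √(2DS/H) = √(2 × 52,000 × 326 / 1.13) ≈ 5477.55.
Cost at Q* = (D/Q*)S + (Q*/2)H = √(2DSH) ≈ £6,189.63.
Cost at Q = 11,000: (52,000/11,000)×326 + (11,000/2)×1.13 = £1,541.09 + £6,215.00 = £7,756.09.
Excess = £7,756.09 − £6,189.63 = £1,566.46.

Extra cost ≈ £1,566.46 per year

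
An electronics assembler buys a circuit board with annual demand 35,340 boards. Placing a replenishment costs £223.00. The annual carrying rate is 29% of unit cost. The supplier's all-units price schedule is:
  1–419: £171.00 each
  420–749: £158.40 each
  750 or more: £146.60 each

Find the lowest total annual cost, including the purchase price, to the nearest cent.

TC* ≈ £5,207,294.51

Holding cost per unit per year at price C is H = 0.29·C.
For each price level, check whether its EOQ is feasible; otherwise the best quantity at that price is the breakpoint.
Tier 1 (£171.00): EOQ = 563.8 exceeds tier's upper bound 419, so this tier is dominated.
EOQ at £158.40 = 585.8 (feasible in tier 2): TC = 35,340×£158.40 + (35,340/585.8)×223 + (585.8/2)×0.29×£158.40 = £5,624,763.74.
EOQ at £146.60 = 608.9 < 750, so use break Q=750: TC = 35,340×£146.60 + (35,340/750.0)×223 + (750.0/2)×0.29×£146.60 = £5,207,294.51.
Lowest total cost among the candidates is at Q = 750.0.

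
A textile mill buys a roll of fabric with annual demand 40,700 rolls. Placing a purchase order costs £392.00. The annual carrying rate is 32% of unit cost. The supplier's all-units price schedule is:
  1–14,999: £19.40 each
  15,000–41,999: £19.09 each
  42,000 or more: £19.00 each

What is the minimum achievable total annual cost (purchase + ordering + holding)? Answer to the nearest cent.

TC* ≈ £803,654.44

Holding cost per unit per year at price C is H = 0.32·C.
Candidates are each tier's EOQ (if it falls in that tier) and each price-break quantity.
EOQ at £19.40 = 2267.1 (feasible in tier 1): TC = 40,700×£19.40 + (40,700/2267.1)×392 + (2267.1/2)×0.32×£19.40 = £803,654.44.
EOQ at £19.09 = 2285.5 < 15000, so use break Q=15000: TC = 40,700×£19.09 + (40,700/15000.0)×392 + (15000.0/2)×0.32×£19.09 = £823,842.63.
EOQ at £19.00 = 2290.9 < 42000, so use break Q=42000: TC = 40,700×£19.00 + (40,700/42000.0)×392 + (42000.0/2)×0.32×£19.00 = £901,359.87.
Lowest total cost among the candidates is at Q = 2267.1.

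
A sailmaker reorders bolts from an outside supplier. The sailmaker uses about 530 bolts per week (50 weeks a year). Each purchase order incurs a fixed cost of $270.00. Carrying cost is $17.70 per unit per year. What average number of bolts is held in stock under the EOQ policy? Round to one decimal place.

Annual demand D = 530 × 50 = 26,500.
EOQ = √(2DS/H) = √(2 × 26,500 × 270 / 17.7) ≈ 899.15.
Average inventory = Q*/2 ≈ 899.15 / 2 = 449.576.

Average inventory ≈ 449.6 bolts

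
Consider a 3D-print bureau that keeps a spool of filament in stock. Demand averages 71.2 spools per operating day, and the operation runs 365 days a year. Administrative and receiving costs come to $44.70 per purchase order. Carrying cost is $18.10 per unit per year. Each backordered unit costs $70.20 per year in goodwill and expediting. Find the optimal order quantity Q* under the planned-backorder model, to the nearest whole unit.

Annual demand D = 71.2 × 365 = 25,988.
With planned backorders, Q* = √(2DS/H) · √((H+B)/B).
√(2DS/H) = √(2 × 25,988 × 44.7 / 18.1) = 358.275.
√((H+B)/B) = √((18.1+70.2)/70.2) = 1.1215.
Q* ≈ 401.816.

Q* ≈ 402 spools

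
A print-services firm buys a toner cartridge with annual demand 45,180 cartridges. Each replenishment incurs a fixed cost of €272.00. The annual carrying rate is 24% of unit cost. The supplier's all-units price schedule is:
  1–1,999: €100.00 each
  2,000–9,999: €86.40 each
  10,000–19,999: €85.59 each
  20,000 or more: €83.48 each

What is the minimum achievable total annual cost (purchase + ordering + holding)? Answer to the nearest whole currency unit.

TC* ≈ €3,930,432

Holding cost per unit per year at price C is H = 0.24·C.
Evaluate total cost at each tier's feasible EOQ or, if the EOQ is below the tier, at the tier's minimum quantity.
EOQ at €100.00 = 1012.0 (feasible in tier 1): TC = 45,180×€100.00 + (45,180/1012.0)×272 + (1012.0/2)×0.24×€100.00 = €4,542,287.24.
EOQ at €86.40 = 1088.7 < 2000, so use break Q=2000: TC = 45,180×€86.40 + (45,180/2000.0)×272 + (2000.0/2)×0.24×€86.40 = €3,930,432.48.
EOQ at €85.59 = 1093.8 < 10000, so use break Q=10000: TC = 45,180×€85.59 + (45,180/10000.0)×272 + (10000.0/2)×0.24×€85.59 = €3,970,893.10.
EOQ at €83.48 = 1107.6 < 20000, so use break Q=20000: TC = 45,180×€83.48 + (45,180/20000.0)×272 + (20000.0/2)×0.24×€83.48 = €3,972,592.85.
Lowest total cost among the candidates is at Q = 2000.0.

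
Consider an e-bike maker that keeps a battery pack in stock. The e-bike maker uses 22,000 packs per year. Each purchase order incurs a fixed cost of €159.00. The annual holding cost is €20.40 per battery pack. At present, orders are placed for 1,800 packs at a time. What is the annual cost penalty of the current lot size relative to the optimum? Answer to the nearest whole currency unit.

Extra cost ≈ €8,357 per year

EOQ = √(2DS/H) = √(2 × 22,000 × 159 / 20.4) ≈ 585.61.
Cost at Q* = (D/Q*)S + (Q*/2)H = √(2DSH) ≈ €11,946.48.
Cost at Q = 1,800: (22,000/1,800)×159 + (1,800/2)×20.4 = €1,943.33 + €18,360.00 = €20,303.33.
Excess = €20,303.33 − €11,946.48 = €8,356.85.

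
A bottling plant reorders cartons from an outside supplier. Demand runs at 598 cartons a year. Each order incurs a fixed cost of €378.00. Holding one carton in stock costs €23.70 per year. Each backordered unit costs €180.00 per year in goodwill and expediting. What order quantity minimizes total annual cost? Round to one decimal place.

With planned backorders, Q* = √(2DS/H) · √((H+B)/B).
√(2DS/H) = √(2 × 598 × 378 / 23.7) = 138.114.
√((H+B)/B) = √((23.7+180)/180) = 1.0638.
Q* ≈ 146.925.

Q* ≈ 146.9 cartons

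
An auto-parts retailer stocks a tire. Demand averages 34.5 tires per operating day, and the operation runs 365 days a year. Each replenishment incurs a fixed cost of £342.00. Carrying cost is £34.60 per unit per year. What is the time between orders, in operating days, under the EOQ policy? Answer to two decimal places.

Annual demand D = 34.5 × 365 = 12,592.5.
Q* = √(2DS/H) = √(2 × 12,592.5 × 342 / 34.6) ≈ 498.94.
Cycle time = Q*/D × 365 = 498.94 / 12,592.5 × 365 ≈ 14.462 days.

T ≈ 14.46 days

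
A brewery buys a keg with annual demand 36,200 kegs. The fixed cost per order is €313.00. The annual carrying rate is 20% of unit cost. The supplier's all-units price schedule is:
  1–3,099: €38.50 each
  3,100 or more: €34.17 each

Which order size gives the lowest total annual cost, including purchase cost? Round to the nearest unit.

Holding cost per unit per year at price C is H = 0.20·C.
Evaluate total cost at each tier's feasible EOQ or, if the EOQ is below the tier, at the tier's minimum quantity.
EOQ at €38.50 = 1715.5 (feasible in tier 1): TC = 36,200×€38.50 + (36,200/1715.5)×313 + (1715.5/2)×0.20×€38.50 = €1,406,909.51.
EOQ at €34.17 = 1821.0 < 3100, so use break Q=3100: TC = 36,200×€34.17 + (36,200/3100.0)×313 + (3100.0/2)×0.20×€34.17 = €1,251,201.73.
Lowest total cost is €1,251,201.73 at Q = 3100.0.

Q* ≈ 3,100 kegs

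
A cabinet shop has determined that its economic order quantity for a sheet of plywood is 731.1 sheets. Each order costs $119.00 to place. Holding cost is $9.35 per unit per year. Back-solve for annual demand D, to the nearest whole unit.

D ≈ 20,998 sheets per year

Squaring Q* = √(2DS/H) gives Q*² = 2DS/H.
From Q* = √(2DS/H): D = Q*²H / (2S) = 731.1² × 9.35 / (2 × 119) = 20998.498.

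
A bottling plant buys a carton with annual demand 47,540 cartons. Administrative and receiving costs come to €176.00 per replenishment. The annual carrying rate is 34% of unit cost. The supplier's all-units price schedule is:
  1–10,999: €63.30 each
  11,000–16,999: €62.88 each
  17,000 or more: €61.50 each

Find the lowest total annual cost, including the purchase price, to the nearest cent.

Holding cost per unit per year at price C is H = 0.34·C.
Candidates are each tier's EOQ (if it falls in that tier) and each price-break quantity.
EOQ at €63.30 = 881.8 (feasible in tier 1): TC = 47,540×€63.30 + (47,540/881.8)×176 + (881.8/2)×0.34×€63.30 = €3,028,259.64.
EOQ at €62.88 = 884.7 < 11000, so use break Q=11000: TC = 47,540×€62.88 + (47,540/11000.0)×176 + (11000.0/2)×0.34×€62.88 = €3,107,661.44.
EOQ at €61.50 = 894.6 < 17000, so use break Q=17000: TC = 47,540×€61.50 + (47,540/17000.0)×176 + (17000.0/2)×0.34×€61.50 = €3,101,937.18.
Lowest total cost among the candidates is at Q = 881.8.

TC* ≈ €3,028,259.64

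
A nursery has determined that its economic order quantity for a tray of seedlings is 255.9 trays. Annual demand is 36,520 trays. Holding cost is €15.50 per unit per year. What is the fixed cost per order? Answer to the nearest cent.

The basic EOQ model gives Q* = √(2DS/H); rearrange for the unknown.
From Q* = √(2DS/H): S = Q*²H / (2D) = 255.9² × 15.5 / (2 × 36,520) = 13.8967.

S ≈ €13.90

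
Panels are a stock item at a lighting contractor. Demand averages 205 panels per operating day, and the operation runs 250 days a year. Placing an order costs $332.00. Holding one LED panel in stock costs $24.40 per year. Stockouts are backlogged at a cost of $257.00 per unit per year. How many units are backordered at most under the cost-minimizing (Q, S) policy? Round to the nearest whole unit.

S* ≈ 107 panels

Annual demand D = 205 × 250 = 51,250.
With planned backorders, Q* = √(2DS/H) · √((H+B)/B).
√(2DS/H) = √(2 × 51,250 × 332 / 24.4) = 1180.962.
√((H+B)/B) = √((24.4+257)/257) = 1.0464.
Q* ≈ 1235.753.
S* = Q* · H/(H+B) = 1235.753 × 24.4/281.4 ≈ 107.151.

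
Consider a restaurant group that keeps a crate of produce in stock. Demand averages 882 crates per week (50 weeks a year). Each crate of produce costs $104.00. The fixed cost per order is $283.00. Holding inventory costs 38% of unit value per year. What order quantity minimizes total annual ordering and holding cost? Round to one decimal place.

Annual demand D = 882 × 50 = 44,100.
Holding cost H = 0.38 × $104.00 = $39.5200 per unit per year.
EOQ = √(2DS / H) = √(2 × 44,100 × 283 / 39.52).
= √(24,960,600 / 39.52) = √631,594.1296 ≈ 794.729.

Q* ≈ 794.7 crates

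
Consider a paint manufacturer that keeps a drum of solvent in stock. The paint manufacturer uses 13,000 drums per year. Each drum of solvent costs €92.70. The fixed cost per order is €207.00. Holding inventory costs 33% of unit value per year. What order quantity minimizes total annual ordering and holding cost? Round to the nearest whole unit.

Q* ≈ 419 drums

Holding cost H = 0.33 × €92.70 = €30.5910 per unit per year.
EOQ = √(2DS / H) = √(2 × 13,000 × 207 / 30.591).
= √(5,382,000 / 30.591) = √175,934.0983 ≈ 419.445.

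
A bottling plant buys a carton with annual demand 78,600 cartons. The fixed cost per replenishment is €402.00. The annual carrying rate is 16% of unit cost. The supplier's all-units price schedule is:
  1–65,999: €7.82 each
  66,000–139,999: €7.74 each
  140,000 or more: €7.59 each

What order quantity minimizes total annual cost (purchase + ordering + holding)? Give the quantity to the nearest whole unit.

Q* ≈ 7,107 cartons

Holding cost per unit per year at price C is H = 0.16·C.
For each price level, check whether its EOQ is feasible; otherwise the best quantity at that price is the breakpoint.
EOQ at €7.82 = 7106.8 (feasible in tier 1): TC = 78,600×€7.82 + (78,600/7106.8)×402 + (7106.8/2)×0.16×€7.82 = €623,544.07.
EOQ at €7.74 = 7143.5 < 66000, so use break Q=66000: TC = 78,600×€7.74 + (78,600/66000.0)×402 + (66000.0/2)×0.16×€7.74 = €649,709.95.
EOQ at €7.59 = 7213.7 < 140000, so use break Q=140000: TC = 78,600×€7.59 + (78,600/140000.0)×402 + (140000.0/2)×0.16×€7.59 = €681,807.69.
Lowest total cost is €623,544.07 at Q = 7106.8.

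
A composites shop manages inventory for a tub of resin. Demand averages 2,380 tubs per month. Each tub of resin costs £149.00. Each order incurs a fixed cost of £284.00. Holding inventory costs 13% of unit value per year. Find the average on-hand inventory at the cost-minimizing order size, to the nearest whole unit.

Average inventory ≈ 458 tubs

Annual demand D = 2,380 × 12 = 28,560.
Holding cost H = 0.13 × £149.00 = £19.3700 per unit per year.
Q* = √(2DS/H) = √(2 × 28,560 × 284 / 19.37) ≈ 915.14.
Average inventory = Q*/2 ≈ 915.14 / 2 = 457.571.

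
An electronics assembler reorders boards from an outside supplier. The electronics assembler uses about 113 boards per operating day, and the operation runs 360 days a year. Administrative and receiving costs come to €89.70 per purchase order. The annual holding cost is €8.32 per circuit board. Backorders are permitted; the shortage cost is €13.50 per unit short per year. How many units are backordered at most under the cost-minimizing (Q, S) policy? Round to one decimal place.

Annual demand D = 113 × 360 = 40,680.
With planned backorders, Q* = √(2DS/H) · √((H+B)/B).
√(2DS/H) = √(2 × 40,680 × 89.7 / 8.32) = 936.570.
√((H+B)/B) = √((8.32+13.5)/13.5) = 1.2713.
Q* ≈ 1190.695.
S* = Q* · H/(H+B) = 1190.695 × 8.32/21.82 ≈ 454.014.

S* ≈ 454.0 boards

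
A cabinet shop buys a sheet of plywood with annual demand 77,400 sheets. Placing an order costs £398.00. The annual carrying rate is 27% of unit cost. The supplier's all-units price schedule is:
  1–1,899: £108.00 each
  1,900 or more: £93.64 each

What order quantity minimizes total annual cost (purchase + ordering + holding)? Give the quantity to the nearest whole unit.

Holding cost per unit per year at price C is H = 0.27·C.
Evaluate total cost at each tier's feasible EOQ or, if the EOQ is below the tier, at the tier's minimum quantity.
EOQ at £108.00 = 1453.6 (feasible in tier 1): TC = 77,400×£108.00 + (77,400/1453.6)×398 + (1453.6/2)×0.27×£108.00 = £8,401,585.84.
EOQ at £93.64 = 1561.0 < 1900, so use break Q=1900: TC = 77,400×£93.64 + (77,400/1900.0)×398 + (1900.0/2)×0.27×£93.64 = £7,287,967.92.
Lowest total cost is £7,287,967.92 at Q = 1900.0.

Q* ≈ 1,900 sheets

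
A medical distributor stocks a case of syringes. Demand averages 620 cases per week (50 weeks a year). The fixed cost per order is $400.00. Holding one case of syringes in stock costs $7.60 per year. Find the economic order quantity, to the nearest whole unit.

Annual demand D = 620 × 50 = 31,000.
EOQ = √(2DS / H) = √(2 × 31,000 × 400 / 7.6).
= √(24,800,000 / 7.6) = √3,263,157.8947 ≈ 1806.421.

Q* ≈ 1,806 cases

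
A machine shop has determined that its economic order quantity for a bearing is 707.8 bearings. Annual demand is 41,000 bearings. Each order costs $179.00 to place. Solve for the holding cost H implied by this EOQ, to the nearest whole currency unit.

Invert the EOQ relation Q*² = 2DS/H.
From Q* = √(2DS/H): H = 2DS / Q*² = 2 × 41,000 × 179 / 707.8² = 29.2985.

H ≈ $29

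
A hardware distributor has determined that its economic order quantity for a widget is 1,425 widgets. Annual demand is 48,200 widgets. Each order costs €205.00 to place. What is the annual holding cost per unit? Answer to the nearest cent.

H ≈ €9.73

The basic EOQ model gives Q* = √(2DS/H); rearrange for the unknown.
From Q* = √(2DS/H): H = 2DS / Q*² = 2 × 48,200 × 205 / 1,425² = 9.7320.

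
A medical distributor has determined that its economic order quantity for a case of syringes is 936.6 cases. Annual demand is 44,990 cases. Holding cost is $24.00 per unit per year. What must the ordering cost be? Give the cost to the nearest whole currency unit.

The basic EOQ model gives Q* = √(2DS/H); rearrange for the unknown.
From Q* = √(2DS/H): S = Q*²H / (2D) = 936.6² × 24 / (2 × 44,990) = 233.9772.

S ≈ $234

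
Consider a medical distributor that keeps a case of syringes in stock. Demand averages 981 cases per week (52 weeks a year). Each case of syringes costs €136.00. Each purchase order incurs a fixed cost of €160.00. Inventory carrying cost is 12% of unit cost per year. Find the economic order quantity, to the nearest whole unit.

Q* ≈ 1,000 cases

Annual demand D = 981 × 52 = 51,012.
Holding cost H = 0.12 × €136.00 = €16.3200 per unit per year.
EOQ = √(2DS / H) = √(2 × 51,012 × 160 / 16.32).
= √(16,323,840 / 16.32) = √1,000,235.2941 ≈ 1000.118.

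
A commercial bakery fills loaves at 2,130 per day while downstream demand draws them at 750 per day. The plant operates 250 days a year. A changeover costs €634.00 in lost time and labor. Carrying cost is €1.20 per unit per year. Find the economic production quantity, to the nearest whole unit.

Q* ≈ 17,487 loaves

Annual demand D = 750 × 250 = 187,500.
Production build-up factor (1 − d/p) = 1 − 750/2,130 = 0.6479.
Q* = √(2DS / (H(1 − d/p))) = √(2 × 187,500 × 634 / (1.2 × 0.6479)).
= √(237,750,000 / 0.7775) ≈ 17487.185.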